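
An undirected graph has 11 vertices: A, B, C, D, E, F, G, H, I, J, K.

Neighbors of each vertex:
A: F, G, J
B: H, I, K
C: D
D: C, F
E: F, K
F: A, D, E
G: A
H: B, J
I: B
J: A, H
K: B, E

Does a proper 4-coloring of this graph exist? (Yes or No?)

Yes

The chromatic number is 3. The cycle B-K-E-F-A-J-H-B has odd length 7, so it cannot be 2-colored; at least 3 colors are needed.
3 colors suffice: color 1 → {A, B, D, E}; color 2 → {C, F, G, I, J, K}; color 3 → {H}.
Since 4 ≥ 3, a proper 4-coloring certainly exists.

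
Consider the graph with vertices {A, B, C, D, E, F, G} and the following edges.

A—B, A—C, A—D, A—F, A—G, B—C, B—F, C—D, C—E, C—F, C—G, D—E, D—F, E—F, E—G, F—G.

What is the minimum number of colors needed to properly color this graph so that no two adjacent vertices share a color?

4

C, D, E, F form a clique, so at least 4 colors are needed.
A valid assignment using 4 colors: A=3, B=4, C=2, D=4, E=3, F=1, G=4. Every edge joins two different colors.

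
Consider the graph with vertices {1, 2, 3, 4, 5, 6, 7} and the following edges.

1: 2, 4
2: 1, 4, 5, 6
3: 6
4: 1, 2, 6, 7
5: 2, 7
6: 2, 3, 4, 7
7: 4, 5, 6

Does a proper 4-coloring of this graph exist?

Yes

The chromatic number is 3. 4, 6, 7 are pairwise adjacent, so at least 3 colors are needed.
A valid assignment using 3 colors: 1=b, 2=c, 3=a, 4=a, 5=a, 6=b, 7=c.
Since 4 ≥ 3, a proper 4-coloring certainly exists.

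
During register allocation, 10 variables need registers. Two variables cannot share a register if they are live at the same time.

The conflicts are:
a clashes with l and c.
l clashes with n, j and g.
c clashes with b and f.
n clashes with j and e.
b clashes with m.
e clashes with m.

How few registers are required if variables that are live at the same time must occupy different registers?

3

l, n, j all conflict with each other, so at least 3 registers are needed.
3 registers suffice: register 1 → {l, c, m}; register 2 → {a, n, b, f, g}; register 3 → {j, e}. No two conflicting variables share a register.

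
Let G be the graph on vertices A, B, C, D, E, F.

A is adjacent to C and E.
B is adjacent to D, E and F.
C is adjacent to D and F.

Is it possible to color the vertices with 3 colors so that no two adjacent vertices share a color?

Yes

The chromatic number is 3. The cycle B-D-C-A-E-B has odd length 5, so it cannot be 2-colored; at least 3 colors are needed.
3 colors suffice: color 1 → {B, C}; color 2 → {D, E, F}; color 3 → {A}.
That is already a proper 3-coloring.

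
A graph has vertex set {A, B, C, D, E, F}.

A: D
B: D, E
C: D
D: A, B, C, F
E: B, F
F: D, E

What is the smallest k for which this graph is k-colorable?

2

C and D are adjacent, so at least 2 colors are needed.
2 colors suffice: color red → {D, E}; color blue → {A, B, C, F}. Every edge joins two different colors.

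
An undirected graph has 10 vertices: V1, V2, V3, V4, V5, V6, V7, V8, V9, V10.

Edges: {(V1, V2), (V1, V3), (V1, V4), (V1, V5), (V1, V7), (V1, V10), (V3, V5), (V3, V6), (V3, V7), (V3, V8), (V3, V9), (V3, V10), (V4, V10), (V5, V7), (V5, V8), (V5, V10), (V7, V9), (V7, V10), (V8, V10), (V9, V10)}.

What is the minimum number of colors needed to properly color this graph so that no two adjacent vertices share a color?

V1, V3, V5, V7, V10 are mutually adjacent (a clique of size 5), so at least 5 colors are needed.
5 colors suffice: V1=G, V2=R, V3=R, V4=R, V5=Y, V6=B, V7=P, V8=G, V9=G, V10=B. No two adjacent vertices share a color.

5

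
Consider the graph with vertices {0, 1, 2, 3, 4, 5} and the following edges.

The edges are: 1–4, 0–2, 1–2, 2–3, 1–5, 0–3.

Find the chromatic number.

0, 2, 3 are pairwise adjacent, so at least 3 colors are needed.
3 colors suffice: color a → {2, 4, 5}; color b → {1, 3}; color c → {0}. Every edge joins two different colors.

3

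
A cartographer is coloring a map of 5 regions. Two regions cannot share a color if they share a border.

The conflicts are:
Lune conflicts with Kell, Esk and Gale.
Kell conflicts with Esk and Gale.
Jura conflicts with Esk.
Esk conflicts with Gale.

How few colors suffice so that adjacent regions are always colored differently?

Lune, Kell, Esk, Gale are mutually in conflict, so at least 4 colors are needed.
4 colors suffice: Lune=3, Kell=2, Jura=2, Esk=1, Gale=4. Each listed conflict is separated.

4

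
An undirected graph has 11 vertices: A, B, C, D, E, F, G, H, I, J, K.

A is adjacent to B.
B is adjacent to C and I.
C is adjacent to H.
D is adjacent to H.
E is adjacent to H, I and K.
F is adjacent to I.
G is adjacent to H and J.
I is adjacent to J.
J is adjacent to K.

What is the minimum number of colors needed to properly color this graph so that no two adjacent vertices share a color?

3

The cycle G-J-K-E-H-G has odd length 5, so it cannot be 2-colored; at least 3 colors are needed.
A valid assignment using 3 colors: A=1, B=2, C=3, D=2, E=2, F=2, G=3, H=1, I=1, J=2, K=1. No two adjacent vertices share a color.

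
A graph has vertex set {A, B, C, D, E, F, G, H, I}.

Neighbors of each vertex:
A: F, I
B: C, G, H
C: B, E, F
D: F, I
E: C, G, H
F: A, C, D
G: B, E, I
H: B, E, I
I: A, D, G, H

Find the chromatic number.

E and H are adjacent, so at least 2 colors are needed.
2 colors suffice: color red → {B, E, F, I}; color blue → {A, C, D, G, H}. Each edge has distinct colors on its endpoints.

2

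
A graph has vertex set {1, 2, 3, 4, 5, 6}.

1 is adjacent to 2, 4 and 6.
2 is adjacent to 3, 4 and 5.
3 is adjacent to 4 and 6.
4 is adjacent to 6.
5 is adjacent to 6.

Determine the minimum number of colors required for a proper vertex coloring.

1, 2, 4 are pairwise adjacent, so at least 3 colors are needed.
3 colors suffice: color a → {2, 6}; color b → {4, 5}; color c → {1, 3}. Each edge has distinct colors on its endpoints.

3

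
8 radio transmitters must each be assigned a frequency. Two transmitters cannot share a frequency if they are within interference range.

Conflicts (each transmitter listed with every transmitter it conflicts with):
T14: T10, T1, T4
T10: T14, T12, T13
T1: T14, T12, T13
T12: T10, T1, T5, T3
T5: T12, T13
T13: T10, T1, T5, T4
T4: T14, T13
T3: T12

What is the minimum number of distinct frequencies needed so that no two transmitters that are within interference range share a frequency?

2

T10 and T12 conflict, so at least 2 frequencies are needed.
2 frequencies suffice: frequency 1 → {T14, T12, T13}; frequency 2 → {T10, T1, T5, T4, T3}. Each listed conflict is separated.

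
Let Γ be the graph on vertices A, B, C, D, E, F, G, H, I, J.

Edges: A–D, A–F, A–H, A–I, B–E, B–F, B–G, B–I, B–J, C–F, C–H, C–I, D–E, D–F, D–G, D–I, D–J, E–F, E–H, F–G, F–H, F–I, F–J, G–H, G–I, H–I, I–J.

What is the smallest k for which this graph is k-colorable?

4

F, G, H, I are mutually adjacent (a clique of size 4), so at least 4 colors are needed.
4 colors suffice: A=4, B=3, C=4, D=3, E=2, F=1, G=4, H=3, I=2, J=4. No two adjacent vertices share a color.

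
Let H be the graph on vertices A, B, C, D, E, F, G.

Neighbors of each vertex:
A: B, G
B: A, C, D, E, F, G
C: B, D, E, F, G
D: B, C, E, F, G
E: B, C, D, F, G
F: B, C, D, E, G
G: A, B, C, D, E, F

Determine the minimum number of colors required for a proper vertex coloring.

B, C, D, E, F, G are mutually adjacent (a clique of size 6), so at least 6 colors are needed.
6 colors suffice: color 1 → {G}; color 2 → {B}; color 3 → {A, D}; color 4 → {F}; color 5 → {C}; color 6 → {E}. Each edge has distinct colors on its endpoints.

6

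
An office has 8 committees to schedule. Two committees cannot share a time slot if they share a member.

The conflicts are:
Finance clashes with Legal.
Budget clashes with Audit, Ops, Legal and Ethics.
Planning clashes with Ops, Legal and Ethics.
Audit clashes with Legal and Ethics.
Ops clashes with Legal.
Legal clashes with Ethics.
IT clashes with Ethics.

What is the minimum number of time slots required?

Budget, Audit, Legal, Ethics all conflict with each other, so at least 4 time slots are needed.
Using 4 time slots: Finance=2, Budget=3, Planning=3, Audit=4, Ops=2, Legal=1, IT=1, Ethics=2. Every pair that conflicts lands in different time slots.

4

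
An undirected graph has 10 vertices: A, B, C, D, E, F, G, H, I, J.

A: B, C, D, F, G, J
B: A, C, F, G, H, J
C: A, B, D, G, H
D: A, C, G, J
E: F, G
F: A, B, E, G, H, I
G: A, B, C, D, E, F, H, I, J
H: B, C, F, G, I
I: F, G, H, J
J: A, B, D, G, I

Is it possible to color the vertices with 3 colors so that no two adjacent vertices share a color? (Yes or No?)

A, D, G, J are pairwise adjacent (a clique of size 4), so at least 4 colors are needed.
So 3 colors are not enough.

No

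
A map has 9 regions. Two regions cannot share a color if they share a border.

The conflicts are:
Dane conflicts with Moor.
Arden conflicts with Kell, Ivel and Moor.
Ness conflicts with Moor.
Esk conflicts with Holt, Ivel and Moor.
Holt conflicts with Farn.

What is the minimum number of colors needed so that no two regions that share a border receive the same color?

Arden and Ivel conflict, so at least 2 colors are needed.
2 colors suffice: color 1 → {Holt, Kell, Ivel, Moor}; color 2 → {Dane, Arden, Ness, Esk, Farn}. No two conflicting regions share a color.

2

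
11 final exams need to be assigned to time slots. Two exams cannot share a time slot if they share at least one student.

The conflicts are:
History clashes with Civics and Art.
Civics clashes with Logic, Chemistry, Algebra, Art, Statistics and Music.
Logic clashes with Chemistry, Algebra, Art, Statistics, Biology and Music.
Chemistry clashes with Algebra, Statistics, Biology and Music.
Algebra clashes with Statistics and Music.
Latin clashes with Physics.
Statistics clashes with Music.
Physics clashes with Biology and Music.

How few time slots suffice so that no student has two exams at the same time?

Civics, Logic, Chemistry, Algebra, Statistics, Music all conflict with each other, so at least 6 time slots are needed.
6 time slots suffice: time slot 1 → {Civics, Physics}; time slot 2 → {History, Logic, Latin}; time slot 3 → {Chemistry, Art}; time slot 4 → {Biology, Music}; time slot 5 → {Algebra}; time slot 6 → {Statistics}. No two conflicting exams share a time slot.

6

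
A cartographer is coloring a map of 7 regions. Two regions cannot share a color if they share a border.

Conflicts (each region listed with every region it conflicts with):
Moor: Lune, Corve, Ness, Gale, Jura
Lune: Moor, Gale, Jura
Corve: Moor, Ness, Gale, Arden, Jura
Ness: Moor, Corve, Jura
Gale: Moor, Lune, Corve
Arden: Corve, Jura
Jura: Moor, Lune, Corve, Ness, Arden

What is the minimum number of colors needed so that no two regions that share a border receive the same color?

Moor, Corve, Ness, Jura pairwise conflict, so at least 4 colors are needed.
4 colors suffice: color 1 → {Moor, Arden}; color 2 → {Gale, Jura}; color 3 → {Lune, Corve}; color 4 → {Ness}. Every pair that conflicts lands in different colors.

4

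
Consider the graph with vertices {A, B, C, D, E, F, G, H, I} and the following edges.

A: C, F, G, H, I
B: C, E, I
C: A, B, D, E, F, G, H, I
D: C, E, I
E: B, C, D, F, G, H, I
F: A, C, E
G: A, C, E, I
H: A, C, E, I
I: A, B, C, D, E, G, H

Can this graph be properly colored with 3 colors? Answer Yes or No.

C, E, G, I form a clique, so at least 4 colors are needed.
So 3 colors are not enough.

No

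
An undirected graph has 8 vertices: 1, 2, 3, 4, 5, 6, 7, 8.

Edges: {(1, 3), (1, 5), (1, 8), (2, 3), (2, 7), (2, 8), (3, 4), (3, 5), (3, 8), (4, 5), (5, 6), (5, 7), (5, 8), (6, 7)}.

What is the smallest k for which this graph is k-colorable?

1, 3, 5, 8 are mutually adjacent (a clique of size 4), so at least 4 colors are needed.
4 colors suffice: color red → {2, 5}; color blue → {3, 7}; color green → {4, 6, 8}; color yellow → {1}. Each edge has distinct colors on its endpoints.

4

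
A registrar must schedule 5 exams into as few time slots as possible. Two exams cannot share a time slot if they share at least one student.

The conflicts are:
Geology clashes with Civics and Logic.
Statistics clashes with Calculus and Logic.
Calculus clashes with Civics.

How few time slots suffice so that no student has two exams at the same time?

3

The cycle Statistics-Calculus-Civics-Geology-Logic-Statistics has odd length 5, so it cannot be 2-colored; at least 3 time slots are needed.
3 time slots suffice: time slot 1 → {Civics, Logic}; time slot 2 → {Geology, Calculus}; time slot 3 → {Statistics}. No two conflicting exams share a time slot.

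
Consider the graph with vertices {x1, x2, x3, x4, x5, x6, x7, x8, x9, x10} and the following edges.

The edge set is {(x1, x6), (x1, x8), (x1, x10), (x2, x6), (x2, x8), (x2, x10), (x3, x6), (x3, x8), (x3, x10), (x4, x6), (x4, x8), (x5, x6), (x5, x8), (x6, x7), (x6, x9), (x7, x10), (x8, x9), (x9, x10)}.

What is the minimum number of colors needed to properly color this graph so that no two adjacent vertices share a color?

2

x2 and x8 are adjacent, so at least 2 colors are needed.
A valid assignment using 2 colors: x1=2, x2=2, x3=2, x4=2, x5=2, x6=1, x7=2, x8=1, x9=2, x10=1. Every edge joins two different colors.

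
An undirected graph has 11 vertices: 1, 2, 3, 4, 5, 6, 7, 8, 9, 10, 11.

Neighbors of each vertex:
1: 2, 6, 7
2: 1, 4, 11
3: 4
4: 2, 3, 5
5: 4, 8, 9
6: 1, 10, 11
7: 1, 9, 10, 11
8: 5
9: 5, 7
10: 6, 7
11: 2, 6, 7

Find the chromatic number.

3 and 4 are adjacent, so at least 2 colors are needed.
2 colors suffice: color a → {2, 3, 5, 6, 7}; color b → {1, 4, 8, 9, 10, 11}. No two adjacent vertices share a color.

2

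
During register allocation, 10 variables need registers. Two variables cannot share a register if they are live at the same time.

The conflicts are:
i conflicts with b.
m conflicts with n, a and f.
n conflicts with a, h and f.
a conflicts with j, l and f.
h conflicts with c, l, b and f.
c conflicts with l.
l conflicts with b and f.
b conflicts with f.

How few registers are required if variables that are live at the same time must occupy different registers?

4

m, n, a, f pairwise conflict, so at least 4 registers are needed.
4 registers suffice: register 1 → {i, j, c, f}; register 2 → {a, h}; register 3 → {n, l}; register 4 → {m, b}. No two conflicting variables share a register.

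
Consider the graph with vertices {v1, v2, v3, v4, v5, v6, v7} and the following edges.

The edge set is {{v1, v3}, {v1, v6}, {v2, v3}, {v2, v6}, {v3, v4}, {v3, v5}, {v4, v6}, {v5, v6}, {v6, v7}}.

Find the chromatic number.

v3 and v5 are adjacent, so at least 2 colors are needed.
2 colors suffice: color R → {v3, v6}; color B → {v1, v2, v4, v5, v7}. No two adjacent vertices share a color.

2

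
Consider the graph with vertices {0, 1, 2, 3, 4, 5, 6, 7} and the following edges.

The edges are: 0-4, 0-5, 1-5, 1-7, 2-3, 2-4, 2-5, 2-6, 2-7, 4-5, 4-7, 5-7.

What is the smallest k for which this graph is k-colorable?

2, 4, 5, 7 are mutually adjacent (a clique of size 4), so at least 4 colors are needed.
One proper 4-coloring: 0=b, 1=b, 2=b, 3=a, 4=c, 5=a, 6=a, 7=d. Each edge has distinct colors on its endpoints.

4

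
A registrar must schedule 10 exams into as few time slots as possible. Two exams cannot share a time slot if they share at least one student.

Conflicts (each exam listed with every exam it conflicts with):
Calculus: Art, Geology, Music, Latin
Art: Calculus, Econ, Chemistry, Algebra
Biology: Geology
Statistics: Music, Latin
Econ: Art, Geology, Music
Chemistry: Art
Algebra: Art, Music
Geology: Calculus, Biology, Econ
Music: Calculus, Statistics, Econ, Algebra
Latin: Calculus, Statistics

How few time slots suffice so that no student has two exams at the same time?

Biology and Geology conflict, so at least 2 time slots are needed.
A valid assignment using 2 time slots: Calculus=2, Art=1, Biology=2, Statistics=2, Econ=2, Chemistry=2, Algebra=2, Geology=1, Music=1, Latin=1. No two conflicting exams share a time slot.

2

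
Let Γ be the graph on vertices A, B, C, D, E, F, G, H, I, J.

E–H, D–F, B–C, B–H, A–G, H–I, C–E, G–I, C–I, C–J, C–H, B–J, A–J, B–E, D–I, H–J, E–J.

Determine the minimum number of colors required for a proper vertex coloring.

5

B, C, E, H, J form a clique, so at least 5 colors are needed.
5 colors suffice: color 1 → {C, D, G}; color 2 → {A, F, H}; color 3 → {I, J}; color 4 → {B}; color 5 → {E}. Every edge joins two different colors.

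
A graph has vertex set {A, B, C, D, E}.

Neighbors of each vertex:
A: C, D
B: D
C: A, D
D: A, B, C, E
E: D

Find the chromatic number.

3

A, C, D are mutually adjacent, so at least 3 colors are needed.
A valid assignment using 3 colors: A=blue, B=blue, C=green, D=red, E=blue. Each edge has distinct colors on its endpoints.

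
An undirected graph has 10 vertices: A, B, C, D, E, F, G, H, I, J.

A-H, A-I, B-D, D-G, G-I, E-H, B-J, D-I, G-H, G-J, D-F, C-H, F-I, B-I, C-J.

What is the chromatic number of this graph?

3

B, D, I are pairwise adjacent, so at least 3 colors are needed.
3 colors suffice: A=2, B=2, C=2, D=3, E=2, F=2, G=2, H=1, I=1, J=1. No two adjacent vertices share a color.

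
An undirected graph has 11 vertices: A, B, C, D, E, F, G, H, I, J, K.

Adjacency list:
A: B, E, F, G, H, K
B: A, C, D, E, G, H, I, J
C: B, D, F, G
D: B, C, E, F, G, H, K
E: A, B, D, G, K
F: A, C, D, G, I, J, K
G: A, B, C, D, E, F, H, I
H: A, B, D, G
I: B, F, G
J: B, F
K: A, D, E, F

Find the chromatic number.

4

A, B, G, H are pairwise adjacent (a clique of size 4), so at least 4 colors are needed.
4 colors suffice: A=3, B=1, C=4, D=3, E=4, F=1, G=2, H=4, I=3, J=2, K=2. Each edge has distinct colors on its endpoints.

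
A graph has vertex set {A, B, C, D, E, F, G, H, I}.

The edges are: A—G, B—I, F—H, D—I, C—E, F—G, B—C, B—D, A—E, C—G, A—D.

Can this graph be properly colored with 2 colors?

No

B, D, I form a triangle, so at least 3 colors are needed.
So 2 colors are not enough.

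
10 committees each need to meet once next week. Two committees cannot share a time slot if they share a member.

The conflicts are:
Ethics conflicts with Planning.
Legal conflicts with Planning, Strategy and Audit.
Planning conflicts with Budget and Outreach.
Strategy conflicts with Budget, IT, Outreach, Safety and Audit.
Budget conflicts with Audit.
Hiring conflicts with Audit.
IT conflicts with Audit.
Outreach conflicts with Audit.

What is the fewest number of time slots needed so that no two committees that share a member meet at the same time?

Strategy, IT, Audit pairwise conflict, so at least 3 time slots are needed.
3 time slots suffice: time slot 1 → {Planning, Safety, Audit}; time slot 2 → {Ethics, Strategy, Hiring}; time slot 3 → {Legal, Budget, IT, Outreach}. No two conflicting committees share a time slot.

3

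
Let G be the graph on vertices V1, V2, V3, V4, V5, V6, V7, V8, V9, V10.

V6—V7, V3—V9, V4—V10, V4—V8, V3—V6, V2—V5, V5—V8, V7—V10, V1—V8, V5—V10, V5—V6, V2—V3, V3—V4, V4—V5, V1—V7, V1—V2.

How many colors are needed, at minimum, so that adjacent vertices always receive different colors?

3

V4, V5, V10 are mutually adjacent, so at least 3 colors are needed.
3 colors suffice: color R → {V3, V5, V7}; color B → {V1, V4, V6, V9}; color G → {V2, V8, V10}. Each edge has distinct colors on its endpoints.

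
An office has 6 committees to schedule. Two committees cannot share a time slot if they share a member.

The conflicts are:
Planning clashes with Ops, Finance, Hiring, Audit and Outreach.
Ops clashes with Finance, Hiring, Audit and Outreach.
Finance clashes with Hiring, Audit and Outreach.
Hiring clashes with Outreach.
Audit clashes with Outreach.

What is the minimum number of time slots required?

Planning, Ops, Finance, Hiring, Outreach are mutually in conflict, so at least 5 time slots are needed.
A valid assignment using 5 time slots: Planning=4, Ops=1, Finance=3, Hiring=5, Audit=5, Outreach=2. Each listed conflict is separated.

5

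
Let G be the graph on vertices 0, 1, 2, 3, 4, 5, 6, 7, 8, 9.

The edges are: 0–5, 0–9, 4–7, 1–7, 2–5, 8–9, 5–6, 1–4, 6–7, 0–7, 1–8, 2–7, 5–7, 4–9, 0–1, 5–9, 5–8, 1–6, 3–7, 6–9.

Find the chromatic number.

3

5, 6, 9 are mutually adjacent, so at least 3 colors are needed.
3 colors suffice: color red → {7, 9}; color blue → {1, 3, 5}; color green → {0, 2, 4, 6, 8}. Each edge has distinct colors on its endpoints.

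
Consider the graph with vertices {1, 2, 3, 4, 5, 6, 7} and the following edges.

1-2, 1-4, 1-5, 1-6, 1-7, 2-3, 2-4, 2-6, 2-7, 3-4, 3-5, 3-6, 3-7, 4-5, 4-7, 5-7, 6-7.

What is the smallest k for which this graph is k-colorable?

2, 3, 4, 7 form a clique, so at least 4 colors are needed.
4 colors suffice: 1=blue, 2=green, 3=blue, 4=yellow, 5=green, 6=yellow, 7=red. Each edge has distinct colors on its endpoints.

4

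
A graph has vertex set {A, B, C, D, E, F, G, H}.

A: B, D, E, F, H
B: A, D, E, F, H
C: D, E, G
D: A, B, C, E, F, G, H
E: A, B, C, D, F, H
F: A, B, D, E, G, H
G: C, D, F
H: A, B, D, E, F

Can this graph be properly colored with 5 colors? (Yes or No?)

A, B, D, E, F, H form a clique, so at least 6 colors are needed.
So 5 colors are not enough.

No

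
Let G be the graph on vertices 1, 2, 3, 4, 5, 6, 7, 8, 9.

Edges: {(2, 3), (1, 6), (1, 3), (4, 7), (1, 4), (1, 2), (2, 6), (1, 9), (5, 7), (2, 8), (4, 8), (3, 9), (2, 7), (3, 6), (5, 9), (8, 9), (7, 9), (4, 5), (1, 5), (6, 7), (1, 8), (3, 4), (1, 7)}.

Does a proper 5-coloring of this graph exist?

The chromatic number is 4. 1, 4, 5, 7 are pairwise adjacent (a clique of size 4), so at least 4 colors are needed.
4 colors suffice: color red → {1}; color blue → {3, 7, 8}; color green → {2, 4, 9}; color yellow → {5, 6}.
Since 5 ≥ 4, a proper 5-coloring certainly exists.

Yes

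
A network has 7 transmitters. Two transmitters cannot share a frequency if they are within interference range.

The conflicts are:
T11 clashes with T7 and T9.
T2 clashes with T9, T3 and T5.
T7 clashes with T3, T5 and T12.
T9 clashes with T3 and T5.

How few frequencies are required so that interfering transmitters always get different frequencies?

3

T2, T9, T3 are mutually in conflict, so at least 3 frequencies are needed.
Using 3 frequencies: T11=2, T2=3, T7=1, T9=1, T3=2, T5=2, T12=2. No two conflicting transmitters share a frequency.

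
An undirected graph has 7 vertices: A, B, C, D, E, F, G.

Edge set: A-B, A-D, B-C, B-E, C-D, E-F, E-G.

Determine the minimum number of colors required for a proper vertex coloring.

A and D are adjacent, so at least 2 colors are needed.
2 colors suffice: color red → {A, C, E}; color blue → {B, D, F, G}. No two adjacent vertices share a color.

2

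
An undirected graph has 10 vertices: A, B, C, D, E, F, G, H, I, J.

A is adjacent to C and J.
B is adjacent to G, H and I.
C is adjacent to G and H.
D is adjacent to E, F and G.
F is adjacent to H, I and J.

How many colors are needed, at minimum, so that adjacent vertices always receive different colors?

The cycle G-B-I-F-D-G has odd length 5, so it cannot be 2-colored; at least 3 colors are needed.
3 colors suffice: color red → {B, C, E, F}; color blue → {A, D, H, I}; color green → {G, J}. No two adjacent vertices share a color.

3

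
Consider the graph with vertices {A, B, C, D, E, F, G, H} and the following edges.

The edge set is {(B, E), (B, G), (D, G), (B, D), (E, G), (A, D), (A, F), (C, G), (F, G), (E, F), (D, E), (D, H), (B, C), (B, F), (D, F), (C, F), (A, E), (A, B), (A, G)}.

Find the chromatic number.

A, B, D, E, F, G are pairwise adjacent (a clique of size 6), so at least 6 colors are needed.
A valid assignment using 6 colors: A=6, B=4, C=3, D=3, E=5, F=1, G=2, H=1. No two adjacent vertices share a color.

6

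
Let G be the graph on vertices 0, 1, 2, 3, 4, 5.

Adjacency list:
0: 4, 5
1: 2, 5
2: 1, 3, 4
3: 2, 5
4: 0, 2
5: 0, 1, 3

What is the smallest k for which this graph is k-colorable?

3

The cycle 0-5-1-2-4-0 has odd length 5, so it cannot be 2-colored; at least 3 colors are needed.
3 colors suffice: 0=c, 1=b, 2=a, 3=b, 4=b, 5=a. Each edge has distinct colors on its endpoints.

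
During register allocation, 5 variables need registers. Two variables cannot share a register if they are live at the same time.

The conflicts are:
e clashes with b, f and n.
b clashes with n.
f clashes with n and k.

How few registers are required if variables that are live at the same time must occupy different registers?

3

e, f, n all conflict with each other, so at least 3 registers are needed.
A valid assignment using 3 registers: e=1, b=2, f=2, n=3, k=1. Each listed conflict is separated.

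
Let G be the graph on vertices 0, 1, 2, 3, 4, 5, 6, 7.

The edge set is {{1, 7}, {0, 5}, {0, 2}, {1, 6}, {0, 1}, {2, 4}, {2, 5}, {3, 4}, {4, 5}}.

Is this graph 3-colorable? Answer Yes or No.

Yes

The chromatic number is 3. 2, 4, 5 are mutually adjacent, so at least 3 colors are needed.
One proper 3-coloring: 0=blue, 1=red, 2=red, 3=red, 4=blue, 5=green, 6=blue, 7=blue.
That is already a proper 3-coloring.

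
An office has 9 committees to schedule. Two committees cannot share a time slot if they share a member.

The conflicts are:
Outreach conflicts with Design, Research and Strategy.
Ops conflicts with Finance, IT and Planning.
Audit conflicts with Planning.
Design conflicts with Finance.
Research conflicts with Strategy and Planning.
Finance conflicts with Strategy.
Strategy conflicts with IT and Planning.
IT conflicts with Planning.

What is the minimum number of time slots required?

3

Research, Strategy, Planning all conflict with each other, so at least 3 time slots are needed.
3 time slots suffice: Outreach=1, Ops=2, Audit=2, Design=2, Research=3, Finance=1, Strategy=2, IT=3, Planning=1. No two conflicting committees share a time slot.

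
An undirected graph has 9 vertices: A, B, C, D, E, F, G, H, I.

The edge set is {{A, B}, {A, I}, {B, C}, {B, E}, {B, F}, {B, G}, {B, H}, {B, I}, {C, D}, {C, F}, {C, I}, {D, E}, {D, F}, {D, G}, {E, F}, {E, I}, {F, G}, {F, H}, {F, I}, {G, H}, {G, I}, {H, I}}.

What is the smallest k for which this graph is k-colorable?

B, F, G, H, I form a clique, so at least 5 colors are needed.
5 colors suffice: A=green, B=blue, C=yellow, D=red, E=yellow, F=green, G=yellow, H=purple, I=red. No two adjacent vertices share a color.

5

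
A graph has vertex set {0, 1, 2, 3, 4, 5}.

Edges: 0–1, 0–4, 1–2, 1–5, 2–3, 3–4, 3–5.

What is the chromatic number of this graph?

The cycle 1-5-3-4-0-1 has odd length 5, so it cannot be 2-colored; at least 3 colors are needed.
3 colors suffice: color red → {1, 3}; color blue → {0, 2, 5}; color green → {4}. No two adjacent vertices share a color.

3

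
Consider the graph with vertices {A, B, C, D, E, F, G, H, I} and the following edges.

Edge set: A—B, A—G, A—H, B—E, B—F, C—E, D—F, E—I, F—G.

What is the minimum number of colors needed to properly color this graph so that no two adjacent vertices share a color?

A and G are adjacent, so at least 2 colors are needed.
2 colors suffice: color 1 → {B, C, D, G, H, I}; color 2 → {A, E, F}. Each edge has distinct colors on its endpoints.

2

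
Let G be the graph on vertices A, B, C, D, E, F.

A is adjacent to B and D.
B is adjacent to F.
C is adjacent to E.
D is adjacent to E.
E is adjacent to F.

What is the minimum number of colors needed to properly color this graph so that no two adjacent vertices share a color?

The cycle A-B-F-E-D-A has odd length 5, so it cannot be 2-colored; at least 3 colors are needed.
One proper 3-coloring: A=2, B=1, C=2, D=3, E=1, F=2. No two adjacent vertices share a color.

3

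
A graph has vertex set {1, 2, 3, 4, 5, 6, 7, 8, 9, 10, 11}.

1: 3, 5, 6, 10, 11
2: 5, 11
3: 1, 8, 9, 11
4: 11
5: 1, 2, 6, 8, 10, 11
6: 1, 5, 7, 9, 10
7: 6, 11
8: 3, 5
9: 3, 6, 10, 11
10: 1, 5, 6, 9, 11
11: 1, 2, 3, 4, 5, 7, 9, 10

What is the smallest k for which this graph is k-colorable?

1, 5, 10, 11 form a clique, so at least 4 colors are needed.
4 colors suffice: color red → {6, 8, 11}; color blue → {3, 4, 5, 7}; color green → {1, 2, 9}; color yellow → {10}. Each edge has distinct colors on its endpoints.

4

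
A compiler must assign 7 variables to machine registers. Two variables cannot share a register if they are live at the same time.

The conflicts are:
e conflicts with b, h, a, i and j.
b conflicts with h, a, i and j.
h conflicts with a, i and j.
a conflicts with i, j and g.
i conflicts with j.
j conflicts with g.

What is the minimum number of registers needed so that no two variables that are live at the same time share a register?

6

e, b, h, a, i, j pairwise conflict, so at least 6 registers are needed.
6 registers suffice: register 1 → {j}; register 2 → {a}; register 3 → {e, g}; register 4 → {b}; register 5 → {i}; register 6 → {h}. No two conflicting variables share a register.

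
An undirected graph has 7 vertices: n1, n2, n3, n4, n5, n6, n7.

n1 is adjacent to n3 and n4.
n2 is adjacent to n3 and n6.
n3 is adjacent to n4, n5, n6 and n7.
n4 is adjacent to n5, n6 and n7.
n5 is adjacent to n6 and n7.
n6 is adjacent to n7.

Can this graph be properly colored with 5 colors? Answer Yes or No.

The chromatic number is 5. n3, n4, n5, n6, n7 are pairwise adjacent (a clique of size 5), so at least 5 colors are needed.
A valid assignment using 5 colors: n1=2, n2=3, n3=1, n4=3, n5=4, n6=2, n7=5.
That is already a proper 5-coloring.

Yes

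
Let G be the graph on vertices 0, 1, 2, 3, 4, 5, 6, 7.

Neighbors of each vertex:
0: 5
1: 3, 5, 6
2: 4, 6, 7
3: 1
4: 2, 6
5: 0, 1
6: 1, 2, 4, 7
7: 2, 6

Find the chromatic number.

2, 6, 7 are pairwise adjacent, so at least 3 colors are needed.
3 colors suffice: color a → {3, 5, 6}; color b → {0, 1, 2}; color c → {4, 7}. Each edge has distinct colors on its endpoints.

3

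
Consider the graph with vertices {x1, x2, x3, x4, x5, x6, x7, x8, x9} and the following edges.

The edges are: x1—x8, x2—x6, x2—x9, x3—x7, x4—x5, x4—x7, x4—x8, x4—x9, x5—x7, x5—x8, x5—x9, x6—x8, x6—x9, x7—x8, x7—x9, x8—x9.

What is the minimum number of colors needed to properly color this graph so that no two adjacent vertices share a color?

x4, x5, x7, x8, x9 are pairwise adjacent (a clique of size 5), so at least 5 colors are needed.
5 colors suffice: color 1 → {x2, x3, x8}; color 2 → {x1, x9}; color 3 → {x6, x7}; color 4 → {x5}; color 5 → {x4}. Each edge has distinct colors on its endpoints.

5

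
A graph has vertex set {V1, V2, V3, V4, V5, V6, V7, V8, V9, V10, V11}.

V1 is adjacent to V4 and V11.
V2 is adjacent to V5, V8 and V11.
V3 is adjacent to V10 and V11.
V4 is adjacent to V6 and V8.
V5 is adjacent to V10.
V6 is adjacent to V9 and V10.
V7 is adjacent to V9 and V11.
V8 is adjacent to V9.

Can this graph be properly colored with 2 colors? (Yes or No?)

The cycle V1-V11-V2-V8-V4-V1 has odd length 5, so it cannot be 2-colored; at least 3 colors are needed.
So 2 colors are not enough.

No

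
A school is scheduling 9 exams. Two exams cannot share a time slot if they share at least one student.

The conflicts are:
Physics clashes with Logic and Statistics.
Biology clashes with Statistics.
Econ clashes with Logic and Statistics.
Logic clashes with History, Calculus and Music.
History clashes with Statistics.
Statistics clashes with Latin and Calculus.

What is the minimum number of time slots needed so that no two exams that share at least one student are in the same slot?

2

Logic and History conflict, so at least 2 time slots are needed.
Using 2 time slots: Physics=2, Biology=2, Econ=2, Logic=1, History=2, Statistics=1, Latin=2, Calculus=2, Music=2. Each listed conflict is separated.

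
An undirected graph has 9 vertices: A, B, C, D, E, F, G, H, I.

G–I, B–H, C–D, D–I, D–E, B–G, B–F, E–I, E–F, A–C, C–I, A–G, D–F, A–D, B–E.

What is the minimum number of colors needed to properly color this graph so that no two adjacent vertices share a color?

A, C, D are mutually adjacent, so at least 3 colors are needed.
3 colors suffice: color 1 → {B, D}; color 2 → {C, E, G, H}; color 3 → {A, F, I}. Each edge has distinct colors on its endpoints.

3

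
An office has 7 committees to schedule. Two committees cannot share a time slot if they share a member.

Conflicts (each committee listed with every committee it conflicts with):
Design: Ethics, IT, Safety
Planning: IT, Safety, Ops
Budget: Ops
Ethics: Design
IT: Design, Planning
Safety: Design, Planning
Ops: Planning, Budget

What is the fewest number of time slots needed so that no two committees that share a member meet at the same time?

Planning and Safety conflict, so at least 2 time slots are needed.
2 time slots suffice: time slot 1 → {Design, Planning, Budget}; time slot 2 → {Ethics, IT, Safety, Ops}. Every pair that conflicts lands in different time slots.

2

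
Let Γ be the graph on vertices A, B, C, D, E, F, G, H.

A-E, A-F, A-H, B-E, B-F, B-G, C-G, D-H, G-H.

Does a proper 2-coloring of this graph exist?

The cycle B-G-H-A-E-B has odd length 5, so it cannot be 2-colored; at least 3 colors are needed.
So 2 colors are not enough.

No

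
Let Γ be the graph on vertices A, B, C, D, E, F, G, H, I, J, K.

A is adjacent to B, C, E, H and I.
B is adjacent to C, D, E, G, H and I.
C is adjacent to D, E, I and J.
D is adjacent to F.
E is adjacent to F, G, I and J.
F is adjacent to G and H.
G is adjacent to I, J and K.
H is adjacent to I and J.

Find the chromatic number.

A, B, C, E, I are mutually adjacent (a clique of size 5), so at least 5 colors are needed.
5 colors suffice: color red → {B, F, J, K}; color blue → {D, E, H}; color green → {C, G}; color yellow → {I}; color purple → {A}. Every edge joins two different colors.

5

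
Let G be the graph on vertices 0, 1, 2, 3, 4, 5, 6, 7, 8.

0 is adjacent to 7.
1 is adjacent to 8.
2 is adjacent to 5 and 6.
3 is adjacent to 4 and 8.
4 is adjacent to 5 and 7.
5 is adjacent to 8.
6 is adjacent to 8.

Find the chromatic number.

5 and 8 are adjacent, so at least 2 colors are needed.
One proper 2-coloring: 0=red, 1=blue, 2=red, 3=blue, 4=red, 5=blue, 6=blue, 7=blue, 8=red. No two adjacent vertices share a color.

2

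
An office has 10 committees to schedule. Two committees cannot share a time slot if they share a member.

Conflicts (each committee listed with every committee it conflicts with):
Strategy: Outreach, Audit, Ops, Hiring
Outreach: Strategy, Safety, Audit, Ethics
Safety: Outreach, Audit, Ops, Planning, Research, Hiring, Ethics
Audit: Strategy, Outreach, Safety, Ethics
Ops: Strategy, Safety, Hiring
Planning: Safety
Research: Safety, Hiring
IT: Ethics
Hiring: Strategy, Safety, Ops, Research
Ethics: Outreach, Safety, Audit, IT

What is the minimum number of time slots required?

Outreach, Safety, Audit, Ethics are mutually in conflict, so at least 4 time slots are needed.
4 time slots suffice: Strategy=1, Outreach=4, Safety=1, Audit=3, Ops=3, Planning=2, Research=3, IT=1, Hiring=2, Ethics=2. Every pair that conflicts lands in different time slots.

4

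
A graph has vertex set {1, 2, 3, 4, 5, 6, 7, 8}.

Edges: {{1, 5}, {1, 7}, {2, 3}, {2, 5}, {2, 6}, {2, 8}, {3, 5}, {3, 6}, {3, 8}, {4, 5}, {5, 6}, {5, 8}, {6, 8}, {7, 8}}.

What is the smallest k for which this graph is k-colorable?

5

2, 3, 5, 6, 8 are mutually adjacent (a clique of size 5), so at least 5 colors are needed.
One proper 5-coloring: 1=blue, 2=purple, 3=yellow, 4=blue, 5=red, 6=green, 7=red, 8=blue. No two adjacent vertices share a color.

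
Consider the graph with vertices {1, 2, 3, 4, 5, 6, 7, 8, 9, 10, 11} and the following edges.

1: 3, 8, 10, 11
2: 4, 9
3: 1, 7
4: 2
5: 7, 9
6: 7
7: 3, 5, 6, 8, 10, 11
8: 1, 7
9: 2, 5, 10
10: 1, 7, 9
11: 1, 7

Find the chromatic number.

2

5 and 7 are adjacent, so at least 2 colors are needed.
One proper 2-coloring: 1=red, 2=blue, 3=blue, 4=red, 5=blue, 6=blue, 7=red, 8=blue, 9=red, 10=blue, 11=blue. Every edge joins two different colors.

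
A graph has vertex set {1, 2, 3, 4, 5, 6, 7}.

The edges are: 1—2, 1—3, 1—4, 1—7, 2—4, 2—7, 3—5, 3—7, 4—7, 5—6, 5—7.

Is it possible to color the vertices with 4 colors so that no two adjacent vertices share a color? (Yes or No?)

Yes

The chromatic number is 4. 1, 2, 4, 7 are mutually adjacent (a clique of size 4), so at least 4 colors are needed.
4 colors suffice: color a → {6, 7}; color b → {1, 5}; color c → {3, 4}; color d → {2}.
That is already a proper 4-coloring.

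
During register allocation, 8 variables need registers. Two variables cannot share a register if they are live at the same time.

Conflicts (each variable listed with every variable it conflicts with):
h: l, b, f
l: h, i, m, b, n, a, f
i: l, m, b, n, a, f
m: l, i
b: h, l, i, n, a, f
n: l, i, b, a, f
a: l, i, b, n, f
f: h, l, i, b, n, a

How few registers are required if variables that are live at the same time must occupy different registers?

6

l, i, b, n, a, f are mutually in conflict, so at least 6 registers are needed.
Using 6 registers: h=4, l=1, i=4, m=2, b=2, n=5, a=6, f=3. Each listed conflict is separated.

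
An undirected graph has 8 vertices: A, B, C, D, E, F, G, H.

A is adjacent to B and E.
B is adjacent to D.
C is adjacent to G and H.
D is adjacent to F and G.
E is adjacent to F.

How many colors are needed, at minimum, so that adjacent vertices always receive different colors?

3

The cycle D-B-A-E-F-D has odd length 5, so it cannot be 2-colored; at least 3 colors are needed.
3 colors suffice: A=red, B=blue, C=red, D=red, E=green, F=blue, G=blue, H=blue. Every edge joins two different colors.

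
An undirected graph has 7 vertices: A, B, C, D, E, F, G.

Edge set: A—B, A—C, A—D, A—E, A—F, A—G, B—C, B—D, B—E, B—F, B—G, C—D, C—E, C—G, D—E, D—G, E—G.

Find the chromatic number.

6

A, B, C, D, E, G are pairwise adjacent (a clique of size 6), so at least 6 colors are needed.
6 colors suffice: A=2, B=1, C=4, D=3, E=6, F=3, G=5. Each edge has distinct colors on its endpoints.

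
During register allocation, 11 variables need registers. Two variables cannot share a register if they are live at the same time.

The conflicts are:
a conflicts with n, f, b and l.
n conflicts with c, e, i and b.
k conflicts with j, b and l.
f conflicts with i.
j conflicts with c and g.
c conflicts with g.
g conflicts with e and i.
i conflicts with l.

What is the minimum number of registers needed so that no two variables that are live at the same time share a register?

3

j, c, g are mutually in conflict, so at least 3 registers are needed.
3 registers suffice: a=2, n=1, k=2, f=1, j=3, c=2, g=1, e=2, i=2, b=3, l=1. No two conflicting variables share a register.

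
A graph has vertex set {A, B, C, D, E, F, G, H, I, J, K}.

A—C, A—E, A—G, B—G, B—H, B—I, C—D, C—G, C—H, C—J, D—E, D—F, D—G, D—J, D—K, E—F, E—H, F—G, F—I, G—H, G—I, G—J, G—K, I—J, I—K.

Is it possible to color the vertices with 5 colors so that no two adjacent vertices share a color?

The chromatic number is 4. C, D, G, J form a clique, so at least 4 colors are needed.
4 colors suffice: color red → {E, G}; color blue → {A, D, H, I}; color green → {B, C, F, K}; color yellow → {J}.
Since 5 ≥ 4, a proper 5-coloring certainly exists.

Yes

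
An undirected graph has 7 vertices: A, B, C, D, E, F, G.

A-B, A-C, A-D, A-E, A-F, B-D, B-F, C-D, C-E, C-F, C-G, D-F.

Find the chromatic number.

A, C, D, F are pairwise adjacent (a clique of size 4), so at least 4 colors are needed.
4 colors suffice: color 1 → {B, C}; color 2 → {A, G}; color 3 → {E, F}; color 4 → {D}. Each edge has distinct colors on its endpoints.

4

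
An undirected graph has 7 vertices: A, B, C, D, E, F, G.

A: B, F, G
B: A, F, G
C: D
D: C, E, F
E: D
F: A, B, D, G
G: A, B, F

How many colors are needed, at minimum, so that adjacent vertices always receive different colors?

4

A, B, F, G are mutually adjacent (a clique of size 4), so at least 4 colors are needed.
A valid assignment using 4 colors: A=2, B=4, C=1, D=2, E=1, F=1, G=3. Every edge joins two different colors.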